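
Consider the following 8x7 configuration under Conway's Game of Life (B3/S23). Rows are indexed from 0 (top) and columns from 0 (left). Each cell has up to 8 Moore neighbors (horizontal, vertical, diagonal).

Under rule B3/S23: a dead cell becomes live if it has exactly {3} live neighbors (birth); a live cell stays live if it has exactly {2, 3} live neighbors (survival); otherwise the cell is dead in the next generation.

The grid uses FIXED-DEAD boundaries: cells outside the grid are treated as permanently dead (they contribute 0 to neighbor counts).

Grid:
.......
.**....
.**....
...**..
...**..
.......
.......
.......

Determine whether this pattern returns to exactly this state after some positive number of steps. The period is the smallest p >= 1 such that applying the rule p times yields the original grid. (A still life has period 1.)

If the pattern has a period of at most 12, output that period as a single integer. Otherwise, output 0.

Answer: 2

Derivation:
Simulating and comparing each generation to the original:
Gen 0 (original, given above): 8 live cells
Gen 1: 6 live cells, differs from original
Gen 2: 8 live cells, MATCHES original -> period = 2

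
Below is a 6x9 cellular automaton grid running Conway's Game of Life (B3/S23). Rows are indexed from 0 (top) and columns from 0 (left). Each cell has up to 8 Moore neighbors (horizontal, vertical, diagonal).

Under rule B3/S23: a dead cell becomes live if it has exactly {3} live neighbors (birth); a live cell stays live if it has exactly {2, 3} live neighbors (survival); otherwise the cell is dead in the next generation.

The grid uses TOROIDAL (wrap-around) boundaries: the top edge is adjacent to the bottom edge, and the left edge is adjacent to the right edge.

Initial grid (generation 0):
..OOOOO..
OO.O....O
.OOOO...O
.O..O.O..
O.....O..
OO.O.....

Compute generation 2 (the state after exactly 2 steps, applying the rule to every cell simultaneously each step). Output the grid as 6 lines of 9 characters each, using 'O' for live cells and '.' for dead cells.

Simulating step by step:
Generation 0 (given above): 22 live cells
Generation 1: 18 live cells
.....O..O
.......OO
....OO.OO
.O..O..O.
O.O..O...
OO.O..O..
Generation 2: 27 live cells
(generation 2 grid is the final answer)

Answer: ......O.O
O...OO...
O...OO...
OO.OO..O.
O.OOOOO.O
OOO.OOO.O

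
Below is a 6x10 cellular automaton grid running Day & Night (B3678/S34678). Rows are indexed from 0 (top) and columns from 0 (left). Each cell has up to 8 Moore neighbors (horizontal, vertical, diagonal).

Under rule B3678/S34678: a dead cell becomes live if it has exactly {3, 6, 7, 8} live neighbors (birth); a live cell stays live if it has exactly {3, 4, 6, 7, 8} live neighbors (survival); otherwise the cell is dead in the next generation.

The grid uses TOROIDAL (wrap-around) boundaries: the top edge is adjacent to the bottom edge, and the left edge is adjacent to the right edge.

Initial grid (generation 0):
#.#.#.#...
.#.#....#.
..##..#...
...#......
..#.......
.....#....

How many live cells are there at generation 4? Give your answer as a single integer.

Answer: 15

Derivation:
Simulating step by step:
Generation 0 (given above): 13 live cells
Generation 1: 14 live cells
.#.#.#....
.#.###.#..
..###.....
...#......
..........
.#.#......
Generation 2: 16 live cells
#.###.#...
..#.###...
..#..#....
..###.....
..#.......
....#.....
Generation 3: 19 live cells
.#..##....
..###.#...
.###.##...
.###......
....#.....
.##..#....
Generation 4: 15 live cells
.#..###...
.....##...
.###.#....
.#.#.#....
..........
...#.#....
Population at generation 4: 15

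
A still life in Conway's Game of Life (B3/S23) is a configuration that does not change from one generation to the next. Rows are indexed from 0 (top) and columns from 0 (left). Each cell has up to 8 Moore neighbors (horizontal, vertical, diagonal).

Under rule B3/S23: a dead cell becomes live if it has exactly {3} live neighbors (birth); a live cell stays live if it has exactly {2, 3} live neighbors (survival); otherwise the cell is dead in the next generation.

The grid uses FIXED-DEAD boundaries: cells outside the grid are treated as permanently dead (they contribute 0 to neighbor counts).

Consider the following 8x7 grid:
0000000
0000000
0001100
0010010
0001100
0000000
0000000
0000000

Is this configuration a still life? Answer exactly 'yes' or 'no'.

Answer: yes

Derivation:
Compute generation 1 and compare to generation 0 (given above):
Generation 1:
0000000
0000000
0001100
0010010
0001100
0000000
0000000
0000000
The grids are IDENTICAL -> still life.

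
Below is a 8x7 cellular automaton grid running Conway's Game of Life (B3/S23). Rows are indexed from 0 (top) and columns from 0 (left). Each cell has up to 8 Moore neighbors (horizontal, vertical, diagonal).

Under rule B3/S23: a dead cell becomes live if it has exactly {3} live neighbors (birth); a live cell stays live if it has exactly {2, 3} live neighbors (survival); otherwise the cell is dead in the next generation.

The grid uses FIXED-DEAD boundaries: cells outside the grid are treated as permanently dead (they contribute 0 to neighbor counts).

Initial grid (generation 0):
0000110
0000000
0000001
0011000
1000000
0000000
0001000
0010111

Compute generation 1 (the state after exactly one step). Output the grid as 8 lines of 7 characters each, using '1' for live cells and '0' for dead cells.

Simulating step by step:
Generation 0 (given above): 11 live cells
Generation 1: 7 live cells
(generation 1 grid is the final answer)

Answer: 0000000
0000010
0000000
0000000
0000000
0000000
0001110
0001110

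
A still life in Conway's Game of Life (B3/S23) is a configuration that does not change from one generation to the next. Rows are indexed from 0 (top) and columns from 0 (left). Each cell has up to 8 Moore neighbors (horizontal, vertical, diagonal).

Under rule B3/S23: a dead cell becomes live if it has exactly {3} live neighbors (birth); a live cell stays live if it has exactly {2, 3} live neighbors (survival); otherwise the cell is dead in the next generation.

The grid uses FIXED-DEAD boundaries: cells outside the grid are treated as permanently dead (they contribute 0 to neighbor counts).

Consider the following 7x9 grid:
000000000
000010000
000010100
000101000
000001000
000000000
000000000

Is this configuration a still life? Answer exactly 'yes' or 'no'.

Compute generation 1 and compare to generation 0 (given above):
Generation 1:
000000000
000001000
000110000
000001100
000010000
000000000
000000000
Cell (1,4) differs: gen0=1 vs gen1=0 -> NOT a still life.

Answer: no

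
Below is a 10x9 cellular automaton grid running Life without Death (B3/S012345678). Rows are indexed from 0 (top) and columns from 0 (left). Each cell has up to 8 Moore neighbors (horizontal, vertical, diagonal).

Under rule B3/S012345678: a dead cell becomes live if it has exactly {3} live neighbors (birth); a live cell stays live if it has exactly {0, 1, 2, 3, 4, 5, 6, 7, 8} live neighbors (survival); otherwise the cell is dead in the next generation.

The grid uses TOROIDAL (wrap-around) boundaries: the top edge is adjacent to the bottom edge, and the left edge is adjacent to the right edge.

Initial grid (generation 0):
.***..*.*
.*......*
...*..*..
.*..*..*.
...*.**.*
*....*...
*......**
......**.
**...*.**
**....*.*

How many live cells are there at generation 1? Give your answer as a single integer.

Simulating step by step:
Generation 0 (given above): 32 live cells
Generation 1: 43 live cells
.***..*.*
.*.*....*
*.**..**.
.****..*.
*..*.****
*...**...
*......**
.*....**.
**...*.**
**...**.*
Population at generation 1: 43

Answer: 43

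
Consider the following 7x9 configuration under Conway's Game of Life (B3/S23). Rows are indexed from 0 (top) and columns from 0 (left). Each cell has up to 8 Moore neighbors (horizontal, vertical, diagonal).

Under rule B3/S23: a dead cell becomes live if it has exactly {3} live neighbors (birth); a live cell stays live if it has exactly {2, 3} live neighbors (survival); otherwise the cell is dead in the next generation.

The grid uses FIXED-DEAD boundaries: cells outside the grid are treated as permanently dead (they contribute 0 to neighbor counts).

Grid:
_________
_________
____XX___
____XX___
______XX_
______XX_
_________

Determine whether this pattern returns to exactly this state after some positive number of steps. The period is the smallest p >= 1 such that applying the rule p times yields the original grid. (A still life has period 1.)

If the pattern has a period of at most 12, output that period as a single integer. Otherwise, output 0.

Simulating and comparing each generation to the original:
Gen 0 (original, given above): 8 live cells
Gen 1: 6 live cells, differs from original
Gen 2: 8 live cells, MATCHES original -> period = 2

Answer: 2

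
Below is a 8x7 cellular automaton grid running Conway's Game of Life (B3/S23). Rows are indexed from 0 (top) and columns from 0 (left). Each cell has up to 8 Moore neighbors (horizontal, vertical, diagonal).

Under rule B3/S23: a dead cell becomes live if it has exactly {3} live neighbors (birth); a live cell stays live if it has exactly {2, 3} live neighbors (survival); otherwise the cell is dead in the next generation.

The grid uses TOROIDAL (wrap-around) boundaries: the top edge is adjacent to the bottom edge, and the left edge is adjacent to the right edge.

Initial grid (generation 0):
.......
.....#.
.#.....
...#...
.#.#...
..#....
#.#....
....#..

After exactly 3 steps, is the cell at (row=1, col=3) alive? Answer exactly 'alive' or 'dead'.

Answer: dead

Derivation:
Simulating step by step:
Generation 0 (given above): 9 live cells
Generation 1: 5 live cells
.......
.......
.......
.......
...#...
..##...
.#.#...
.......
Generation 2: 5 live cells
.......
.......
.......
.......
..##...
...##..
...#...
.......
Generation 3: 6 live cells
.......
.......
.......
.......
..###..
....#..
...##..
.......

Cell (1,3) at generation 3: 0 -> dead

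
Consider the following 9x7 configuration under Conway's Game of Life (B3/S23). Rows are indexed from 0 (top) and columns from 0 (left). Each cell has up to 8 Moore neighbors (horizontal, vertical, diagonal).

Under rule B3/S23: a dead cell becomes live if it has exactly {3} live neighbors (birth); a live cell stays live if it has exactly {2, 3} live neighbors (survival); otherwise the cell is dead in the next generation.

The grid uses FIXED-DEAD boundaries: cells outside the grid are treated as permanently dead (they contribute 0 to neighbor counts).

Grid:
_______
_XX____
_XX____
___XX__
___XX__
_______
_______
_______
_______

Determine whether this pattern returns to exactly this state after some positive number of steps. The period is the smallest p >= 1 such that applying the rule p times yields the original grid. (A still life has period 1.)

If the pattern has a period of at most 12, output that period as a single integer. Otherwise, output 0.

Answer: 2

Derivation:
Simulating and comparing each generation to the original:
Gen 0 (original, given above): 8 live cells
Gen 1: 6 live cells, differs from original
Gen 2: 8 live cells, MATCHES original -> period = 2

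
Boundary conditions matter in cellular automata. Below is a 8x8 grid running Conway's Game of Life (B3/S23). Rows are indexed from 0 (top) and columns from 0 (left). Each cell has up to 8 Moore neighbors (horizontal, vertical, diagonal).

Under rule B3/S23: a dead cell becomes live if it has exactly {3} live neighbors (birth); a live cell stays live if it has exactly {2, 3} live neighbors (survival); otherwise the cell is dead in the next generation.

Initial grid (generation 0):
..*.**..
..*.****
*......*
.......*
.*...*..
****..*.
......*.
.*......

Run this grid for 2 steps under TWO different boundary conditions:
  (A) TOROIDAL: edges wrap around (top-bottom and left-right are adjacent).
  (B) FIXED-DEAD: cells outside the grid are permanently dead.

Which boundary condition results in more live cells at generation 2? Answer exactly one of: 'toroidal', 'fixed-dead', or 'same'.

Answer: toroidal

Derivation:
Under TOROIDAL boundary, generation 2:
.*****..
..****.*
.*...*..
.....*..
.**.....
..*..*..
.....*..
**......
Population = 20

Under FIXED-DEAD boundary, generation 2:
........
....***.
.....*.*
.....***
*.*...**
..*..**.
*.......
........
Population = 16

Comparison: toroidal=20, fixed-dead=16 -> toroidal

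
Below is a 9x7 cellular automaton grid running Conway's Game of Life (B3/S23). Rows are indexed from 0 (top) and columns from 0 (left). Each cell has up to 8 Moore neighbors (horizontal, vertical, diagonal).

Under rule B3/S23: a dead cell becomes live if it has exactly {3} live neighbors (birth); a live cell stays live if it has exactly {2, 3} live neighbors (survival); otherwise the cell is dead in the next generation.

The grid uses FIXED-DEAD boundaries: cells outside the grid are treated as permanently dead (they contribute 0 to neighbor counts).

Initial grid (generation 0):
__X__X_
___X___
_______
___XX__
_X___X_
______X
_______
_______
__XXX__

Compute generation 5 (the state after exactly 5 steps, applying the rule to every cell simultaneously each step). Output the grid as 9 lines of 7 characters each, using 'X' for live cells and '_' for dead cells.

Answer: _______
_______
_______
_______
_______
_______
_______
_______
_______

Derivation:
Simulating step by step:
Generation 0 (given above): 11 live cells
Generation 1: 7 live cells
_______
_______
___XX__
____X__
____XX_
_______
_______
___X___
___X___
Generation 2: 4 live cells
_______
_______
___XX__
_______
____XX_
_______
_______
_______
_______
Generation 3: 2 live cells
_______
_______
_______
___X_X_
_______
_______
_______
_______
_______
Generation 4: 0 live cells
_______
_______
_______
_______
_______
_______
_______
_______
_______
Generation 5: 0 live cells
(generation 5 grid is the final answer)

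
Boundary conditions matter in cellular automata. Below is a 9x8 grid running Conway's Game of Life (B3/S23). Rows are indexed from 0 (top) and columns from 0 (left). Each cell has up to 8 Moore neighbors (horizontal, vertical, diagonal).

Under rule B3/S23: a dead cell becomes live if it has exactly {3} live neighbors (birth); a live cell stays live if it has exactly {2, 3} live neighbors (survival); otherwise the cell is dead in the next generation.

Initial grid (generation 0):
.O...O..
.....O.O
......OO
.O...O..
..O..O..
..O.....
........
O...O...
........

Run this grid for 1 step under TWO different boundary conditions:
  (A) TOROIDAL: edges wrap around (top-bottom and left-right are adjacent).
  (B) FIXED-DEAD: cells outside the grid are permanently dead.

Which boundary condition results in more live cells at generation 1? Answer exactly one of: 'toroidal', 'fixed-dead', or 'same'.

Answer: toroidal

Derivation:
Under TOROIDAL boundary, generation 1:
......O.
O....O.O
O....O.O
.....O..
.OO.....
........
........
........
........
Population = 10

Under FIXED-DEAD boundary, generation 1:
......O.
.....O.O
.....O.O
.....O..
.OO.....
........
........
........
........
Population = 8

Comparison: toroidal=10, fixed-dead=8 -> toroidal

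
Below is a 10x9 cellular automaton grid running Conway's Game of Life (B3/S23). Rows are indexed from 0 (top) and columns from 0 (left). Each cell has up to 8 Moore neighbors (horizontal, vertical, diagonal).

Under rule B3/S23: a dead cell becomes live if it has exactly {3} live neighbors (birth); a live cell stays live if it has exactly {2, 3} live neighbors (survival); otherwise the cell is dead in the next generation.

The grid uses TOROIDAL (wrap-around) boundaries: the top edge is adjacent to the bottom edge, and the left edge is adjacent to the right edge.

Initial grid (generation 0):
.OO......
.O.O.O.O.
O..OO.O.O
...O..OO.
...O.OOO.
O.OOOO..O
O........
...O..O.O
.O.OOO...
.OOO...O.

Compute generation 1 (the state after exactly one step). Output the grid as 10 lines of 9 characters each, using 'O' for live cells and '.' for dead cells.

Simulating step by step:
Generation 0 (given above): 36 live cells
Generation 1: 36 live cells
(generation 1 grid is the final answer)

Answer: O...O.O..
.O.O.OOOO
O..O....O
..OO.....
.........
OOOO.O.OO
OOO..O.O.
O.OO.O...
OO...OOO.
O........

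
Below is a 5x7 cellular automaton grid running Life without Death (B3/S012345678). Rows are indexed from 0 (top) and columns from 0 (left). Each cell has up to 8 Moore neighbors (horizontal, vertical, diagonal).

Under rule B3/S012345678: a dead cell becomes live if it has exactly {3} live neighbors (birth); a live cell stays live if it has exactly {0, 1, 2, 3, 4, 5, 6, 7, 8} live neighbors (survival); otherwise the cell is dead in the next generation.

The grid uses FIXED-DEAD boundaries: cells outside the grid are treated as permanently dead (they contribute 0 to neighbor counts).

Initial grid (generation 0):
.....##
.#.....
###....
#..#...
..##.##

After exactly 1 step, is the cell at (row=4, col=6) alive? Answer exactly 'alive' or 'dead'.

Simulating step by step:
Generation 0 (given above): 12 live cells
Generation 1: 16 live cells
.....##
###....
###....
#..##..
..#####

Cell (4,6) at generation 1: 1 -> alive

Answer: alive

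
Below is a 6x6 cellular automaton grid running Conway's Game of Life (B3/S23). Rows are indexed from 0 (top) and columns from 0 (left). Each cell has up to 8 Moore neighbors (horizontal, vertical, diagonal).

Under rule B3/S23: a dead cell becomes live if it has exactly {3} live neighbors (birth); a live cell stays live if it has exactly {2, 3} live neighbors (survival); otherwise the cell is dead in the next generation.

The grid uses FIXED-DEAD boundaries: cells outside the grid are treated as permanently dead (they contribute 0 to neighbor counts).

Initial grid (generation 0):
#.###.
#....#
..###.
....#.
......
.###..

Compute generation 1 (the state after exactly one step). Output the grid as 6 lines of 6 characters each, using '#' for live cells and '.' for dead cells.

Answer: .#.##.
.....#
...###
....#.
..##..
..#...

Derivation:
Simulating step by step:
Generation 0 (given above): 13 live cells
Generation 1: 11 live cells
(generation 1 grid is the final answer)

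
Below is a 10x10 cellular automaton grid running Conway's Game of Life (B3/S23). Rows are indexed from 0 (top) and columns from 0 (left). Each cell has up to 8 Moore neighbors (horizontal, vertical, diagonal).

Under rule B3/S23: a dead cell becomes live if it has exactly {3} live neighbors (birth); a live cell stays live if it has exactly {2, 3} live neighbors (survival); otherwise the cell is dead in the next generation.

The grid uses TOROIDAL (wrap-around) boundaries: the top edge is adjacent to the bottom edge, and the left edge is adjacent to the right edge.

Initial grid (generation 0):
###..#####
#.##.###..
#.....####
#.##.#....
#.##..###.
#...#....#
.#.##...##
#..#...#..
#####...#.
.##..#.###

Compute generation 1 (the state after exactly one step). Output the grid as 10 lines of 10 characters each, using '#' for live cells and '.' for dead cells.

Simulating step by step:
Generation 0 (given above): 52 live cells
Generation 1: 27 live cells
(generation 1 grid is the final answer)

Answer: ..........
..###.....
#.......#.
#.####....
#.#..####.
....##....
.####...#.
.......#..
....#.#...
.....#....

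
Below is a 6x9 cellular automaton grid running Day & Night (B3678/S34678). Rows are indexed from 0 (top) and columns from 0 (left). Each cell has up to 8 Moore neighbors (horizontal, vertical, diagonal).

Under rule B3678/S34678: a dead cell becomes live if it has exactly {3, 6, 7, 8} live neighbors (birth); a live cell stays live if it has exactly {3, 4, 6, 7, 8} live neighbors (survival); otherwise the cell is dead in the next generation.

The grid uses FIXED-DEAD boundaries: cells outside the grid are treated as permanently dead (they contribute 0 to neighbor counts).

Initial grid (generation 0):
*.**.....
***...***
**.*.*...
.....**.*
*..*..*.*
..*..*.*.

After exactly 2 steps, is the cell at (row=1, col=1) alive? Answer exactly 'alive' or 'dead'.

Answer: alive

Derivation:
Simulating step by step:
Generation 0 (given above): 23 live cells
Generation 1: 18 live cells
..*....*.
**..*....
**..**..*
***..**..
....*.*..
......*..
Generation 2: 20 live cells
.*.......
****.*...
.*.****..
**.*..**.
.*....**.
.....*...

Cell (1,1) at generation 2: 1 -> alive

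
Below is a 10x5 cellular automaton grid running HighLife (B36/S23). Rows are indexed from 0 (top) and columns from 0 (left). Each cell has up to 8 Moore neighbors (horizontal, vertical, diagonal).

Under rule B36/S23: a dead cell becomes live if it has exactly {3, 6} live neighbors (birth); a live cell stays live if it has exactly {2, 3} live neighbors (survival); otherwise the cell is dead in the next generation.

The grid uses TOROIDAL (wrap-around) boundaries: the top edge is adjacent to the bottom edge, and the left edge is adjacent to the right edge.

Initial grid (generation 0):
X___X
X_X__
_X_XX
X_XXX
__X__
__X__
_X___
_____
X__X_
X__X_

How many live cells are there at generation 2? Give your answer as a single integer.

Simulating step by step:
Generation 0 (given above): 18 live cells
Generation 1: 12 live cells
X__X_
__X__
_____
X____
__X_X
_XX__
_____
_____
_____
XX_XX
Generation 2: 14 live cells
X__X_
_____
_____
_____
X_XX_
_XXX_
_____
_____
X___X
XXXX_
Population at generation 2: 14

Answer: 14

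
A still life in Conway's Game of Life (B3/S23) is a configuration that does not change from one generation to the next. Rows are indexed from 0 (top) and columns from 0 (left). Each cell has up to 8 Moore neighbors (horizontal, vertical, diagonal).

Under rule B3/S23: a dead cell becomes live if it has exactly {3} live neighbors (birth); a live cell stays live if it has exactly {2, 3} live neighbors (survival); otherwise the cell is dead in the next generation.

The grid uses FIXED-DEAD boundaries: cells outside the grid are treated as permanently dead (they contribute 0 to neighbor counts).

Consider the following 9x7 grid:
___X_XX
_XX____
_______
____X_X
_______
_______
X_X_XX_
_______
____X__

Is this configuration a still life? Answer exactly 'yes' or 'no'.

Answer: no

Derivation:
Compute generation 1 and compare to generation 0 (given above):
Generation 1:
__X____
__X____
_______
_______
_______
_______
_______
___XXX_
_______
Cell (0,2) differs: gen0=0 vs gen1=1 -> NOT a still life.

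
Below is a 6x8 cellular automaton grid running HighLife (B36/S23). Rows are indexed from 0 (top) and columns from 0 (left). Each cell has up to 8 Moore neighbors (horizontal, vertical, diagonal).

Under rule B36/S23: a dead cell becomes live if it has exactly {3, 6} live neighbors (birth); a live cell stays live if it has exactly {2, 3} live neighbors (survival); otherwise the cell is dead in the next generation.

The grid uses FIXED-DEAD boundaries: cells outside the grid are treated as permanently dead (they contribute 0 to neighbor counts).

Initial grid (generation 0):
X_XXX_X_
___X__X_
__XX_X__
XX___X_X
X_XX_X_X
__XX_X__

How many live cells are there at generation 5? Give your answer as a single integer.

Answer: 30

Derivation:
Simulating step by step:
Generation 0 (given above): 22 live cells
Generation 1: 19 live cells
__XXXX__
_X____X_
_XXX_X__
X____X__
X__X_X__
_XXX__X_
Generation 2: 25 live cells
__XXXX__
_XX___X_
XXX_XXX_
X__X_XX_
X__X_XX_
_XXXX___
Generation 3: 24 live cells
_XXXXX__
X__X_XX_
X___X__X
X__XX__X
X___X_X_
_XXXXX__
Generation 4: 25 live cells
_XXX_XX_
X___X_X_
XX_____X
XX_XX_XX
X__X__X_
_XXXXX__
Generation 5: 30 live cells
_XXXXXX_
X__XX_XX
__XXX__X
___XXXXX
X_X_X_XX
_XXXXX__
Population at generation 5: 30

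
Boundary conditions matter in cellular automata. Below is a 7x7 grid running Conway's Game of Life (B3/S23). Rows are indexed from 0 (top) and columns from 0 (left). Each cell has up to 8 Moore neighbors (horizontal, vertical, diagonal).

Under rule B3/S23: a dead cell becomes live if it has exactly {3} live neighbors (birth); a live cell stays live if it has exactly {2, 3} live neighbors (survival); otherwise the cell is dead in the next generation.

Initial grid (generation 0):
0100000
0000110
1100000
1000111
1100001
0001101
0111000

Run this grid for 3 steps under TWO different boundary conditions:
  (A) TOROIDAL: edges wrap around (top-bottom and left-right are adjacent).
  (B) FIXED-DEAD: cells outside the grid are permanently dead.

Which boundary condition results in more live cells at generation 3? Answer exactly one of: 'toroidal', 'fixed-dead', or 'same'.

Under TOROIDAL boundary, generation 3:
1000000
1000000
0010001
0001000
0001011
0100010
0110101
Population = 14

Under FIXED-DEAD boundary, generation 3:
0000000
1100000
1010011
0001100
1011101
1001111
0000000
Population = 18

Comparison: toroidal=14, fixed-dead=18 -> fixed-dead

Answer: fixed-dead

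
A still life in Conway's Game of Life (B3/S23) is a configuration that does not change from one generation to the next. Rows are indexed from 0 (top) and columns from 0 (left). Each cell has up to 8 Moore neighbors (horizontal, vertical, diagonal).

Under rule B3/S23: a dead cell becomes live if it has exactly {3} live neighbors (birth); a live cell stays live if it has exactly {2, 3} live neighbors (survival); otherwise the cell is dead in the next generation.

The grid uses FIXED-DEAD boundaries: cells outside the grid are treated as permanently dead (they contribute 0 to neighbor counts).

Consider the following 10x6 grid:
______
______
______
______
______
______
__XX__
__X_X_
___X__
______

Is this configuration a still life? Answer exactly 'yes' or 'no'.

Compute generation 1 and compare to generation 0 (given above):
Generation 1:
______
______
______
______
______
______
__XX__
__X_X_
___X__
______
The grids are IDENTICAL -> still life.

Answer: yes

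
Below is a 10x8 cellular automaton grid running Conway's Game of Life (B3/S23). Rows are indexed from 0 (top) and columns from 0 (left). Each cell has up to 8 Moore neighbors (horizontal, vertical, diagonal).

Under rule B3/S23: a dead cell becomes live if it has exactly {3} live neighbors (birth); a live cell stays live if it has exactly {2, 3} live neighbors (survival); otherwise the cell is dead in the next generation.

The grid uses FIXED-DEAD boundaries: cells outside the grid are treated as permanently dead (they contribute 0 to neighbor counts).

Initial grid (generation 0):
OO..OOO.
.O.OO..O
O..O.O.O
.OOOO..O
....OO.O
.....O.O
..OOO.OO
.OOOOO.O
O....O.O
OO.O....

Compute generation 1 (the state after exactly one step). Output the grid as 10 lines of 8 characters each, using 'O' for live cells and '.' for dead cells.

Answer: OOOOOOO.
.O.O...O
O....O.O
.OO....O
..O..O.O
.......O
.O.....O
.O.....O
O....O..
OO......

Derivation:
Simulating step by step:
Generation 0 (given above): 40 live cells
Generation 1: 28 live cells
(generation 1 grid is the final answer)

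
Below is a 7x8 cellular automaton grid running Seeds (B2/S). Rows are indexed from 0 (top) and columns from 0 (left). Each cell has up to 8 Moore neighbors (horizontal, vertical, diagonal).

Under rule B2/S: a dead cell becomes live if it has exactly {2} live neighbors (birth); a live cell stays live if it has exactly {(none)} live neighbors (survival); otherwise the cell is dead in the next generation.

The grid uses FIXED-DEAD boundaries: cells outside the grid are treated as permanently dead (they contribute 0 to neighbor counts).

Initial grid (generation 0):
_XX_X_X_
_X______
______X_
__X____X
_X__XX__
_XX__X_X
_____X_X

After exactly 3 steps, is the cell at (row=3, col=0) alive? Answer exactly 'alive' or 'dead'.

Simulating step by step:
Generation 0 (given above): 17 live cells
Generation 1: 20 live cells
X__X_X__
X__X__XX
_XX____X
_X_XX___
X______X
X__X____
_XX_X___
Generation 2: 9 live cells
_XX____X
_____X__
_____X__
______XX
________
____X___
X_______
Generation 3: 10 live cells
______X_
_XX_X___
____X__X
_____X__
_____XXX
________
________

Cell (3,0) at generation 3: 0 -> dead

Answer: dead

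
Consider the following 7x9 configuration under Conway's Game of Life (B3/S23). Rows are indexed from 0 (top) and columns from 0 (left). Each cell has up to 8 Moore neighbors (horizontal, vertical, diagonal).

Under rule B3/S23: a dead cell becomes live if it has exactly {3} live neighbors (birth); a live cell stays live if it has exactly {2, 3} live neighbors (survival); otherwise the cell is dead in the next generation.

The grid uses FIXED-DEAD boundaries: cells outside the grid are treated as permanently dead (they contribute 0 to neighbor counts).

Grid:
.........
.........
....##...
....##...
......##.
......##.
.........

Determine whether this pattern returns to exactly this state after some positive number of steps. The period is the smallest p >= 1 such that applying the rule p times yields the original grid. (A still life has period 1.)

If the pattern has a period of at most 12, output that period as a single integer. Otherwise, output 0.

Answer: 2

Derivation:
Simulating and comparing each generation to the original:
Gen 0 (original, given above): 8 live cells
Gen 1: 6 live cells, differs from original
Gen 2: 8 live cells, MATCHES original -> period = 2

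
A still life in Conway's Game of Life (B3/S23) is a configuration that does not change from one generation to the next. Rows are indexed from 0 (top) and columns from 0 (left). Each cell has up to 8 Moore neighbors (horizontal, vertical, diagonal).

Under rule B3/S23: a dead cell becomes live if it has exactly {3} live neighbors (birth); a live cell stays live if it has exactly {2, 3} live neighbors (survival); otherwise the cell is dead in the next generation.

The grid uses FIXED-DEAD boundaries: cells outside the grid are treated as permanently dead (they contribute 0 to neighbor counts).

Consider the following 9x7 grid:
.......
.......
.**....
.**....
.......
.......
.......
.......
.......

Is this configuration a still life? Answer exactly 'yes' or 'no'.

Answer: yes

Derivation:
Compute generation 1 and compare to generation 0 (given above):
Generation 1:
.......
.......
.**....
.**....
.......
.......
.......
.......
.......
The grids are IDENTICAL -> still life.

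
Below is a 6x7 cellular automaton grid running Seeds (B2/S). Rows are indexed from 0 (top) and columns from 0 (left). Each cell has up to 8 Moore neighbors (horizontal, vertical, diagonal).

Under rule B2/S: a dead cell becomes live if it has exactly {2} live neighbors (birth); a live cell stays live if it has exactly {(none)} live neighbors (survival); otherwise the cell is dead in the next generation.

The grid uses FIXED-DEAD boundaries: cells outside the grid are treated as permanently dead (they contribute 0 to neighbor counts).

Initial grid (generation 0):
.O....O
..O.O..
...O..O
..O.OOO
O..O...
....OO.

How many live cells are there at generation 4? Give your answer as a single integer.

Answer: 13

Derivation:
Simulating step by step:
Generation 0 (given above): 14 live cells
Generation 1: 10 live cells
..OO.O.
.O....O
.O.....
.O.....
.OO....
...O...
Generation 2: 10 live cells
.O..O.O
O..OOO.
.......
.......
O..O...
.O.....
Generation 3: 11 live cells
O.O....
.OO...O
...O.O.
.......
.OO....
O.O....
Generation 4: 13 live cells
...O...
O...OO.
.O..O.O
.O.OO..
O..O...
...O...
Population at generation 4: 13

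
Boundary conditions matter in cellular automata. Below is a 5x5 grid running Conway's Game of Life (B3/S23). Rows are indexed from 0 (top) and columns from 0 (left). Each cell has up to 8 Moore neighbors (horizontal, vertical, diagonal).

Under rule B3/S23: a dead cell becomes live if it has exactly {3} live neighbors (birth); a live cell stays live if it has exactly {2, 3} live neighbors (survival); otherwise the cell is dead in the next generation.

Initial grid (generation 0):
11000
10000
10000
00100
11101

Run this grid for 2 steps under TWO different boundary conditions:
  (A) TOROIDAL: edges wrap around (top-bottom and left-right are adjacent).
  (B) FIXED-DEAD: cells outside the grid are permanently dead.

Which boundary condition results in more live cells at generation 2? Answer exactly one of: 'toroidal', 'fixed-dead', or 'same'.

Under TOROIDAL boundary, generation 2:
11100
11000
01100
11001
01001
Population = 12

Under FIXED-DEAD boundary, generation 2:
11000
10000
11100
10010
01010
Population = 10

Comparison: toroidal=12, fixed-dead=10 -> toroidal

Answer: toroidal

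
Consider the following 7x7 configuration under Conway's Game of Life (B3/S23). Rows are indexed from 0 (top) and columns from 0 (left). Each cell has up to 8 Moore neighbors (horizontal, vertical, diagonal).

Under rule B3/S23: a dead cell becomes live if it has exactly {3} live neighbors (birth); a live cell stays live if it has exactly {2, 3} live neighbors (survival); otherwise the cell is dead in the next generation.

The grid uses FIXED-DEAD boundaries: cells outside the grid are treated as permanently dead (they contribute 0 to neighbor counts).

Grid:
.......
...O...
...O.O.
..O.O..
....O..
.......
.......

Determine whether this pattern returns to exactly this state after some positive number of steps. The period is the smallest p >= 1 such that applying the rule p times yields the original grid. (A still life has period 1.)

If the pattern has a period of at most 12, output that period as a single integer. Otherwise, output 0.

Answer: 2

Derivation:
Simulating and comparing each generation to the original:
Gen 0 (original, given above): 6 live cells
Gen 1: 6 live cells, differs from original
Gen 2: 6 live cells, MATCHES original -> period = 2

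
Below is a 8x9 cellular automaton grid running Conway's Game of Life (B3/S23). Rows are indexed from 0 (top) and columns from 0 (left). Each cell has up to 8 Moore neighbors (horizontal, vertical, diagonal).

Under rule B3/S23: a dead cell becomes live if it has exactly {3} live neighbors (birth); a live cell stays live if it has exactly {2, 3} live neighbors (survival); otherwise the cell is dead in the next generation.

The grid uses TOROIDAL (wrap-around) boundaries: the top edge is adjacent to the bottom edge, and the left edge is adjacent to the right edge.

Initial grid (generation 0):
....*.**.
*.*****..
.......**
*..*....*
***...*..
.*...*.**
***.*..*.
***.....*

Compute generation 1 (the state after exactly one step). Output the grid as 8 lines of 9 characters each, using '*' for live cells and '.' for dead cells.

Simulating step by step:
Generation 0 (given above): 31 live cells
Generation 1: 22 live cells
(generation 1 grid is the final answer)

Answer: ....*.**.
...**....
.**..***.
..*......
..*...*..
...*.*.*.
...*..**.
..*..**..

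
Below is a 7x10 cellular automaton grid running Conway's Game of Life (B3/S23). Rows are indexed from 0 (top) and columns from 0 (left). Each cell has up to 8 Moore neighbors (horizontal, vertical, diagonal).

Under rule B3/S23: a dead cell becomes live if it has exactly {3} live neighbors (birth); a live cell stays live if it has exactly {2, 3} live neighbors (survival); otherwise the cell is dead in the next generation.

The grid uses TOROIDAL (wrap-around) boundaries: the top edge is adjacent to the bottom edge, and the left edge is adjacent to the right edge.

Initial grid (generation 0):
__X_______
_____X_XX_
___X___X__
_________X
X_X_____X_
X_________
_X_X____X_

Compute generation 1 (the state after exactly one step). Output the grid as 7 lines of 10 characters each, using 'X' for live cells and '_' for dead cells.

Simulating step by step:
Generation 0 (given above): 14 live cells
Generation 1: 16 live cells
(generation 1 grid is the final answer)

Answer: __X____XX_
______XXX_
______XX__
________XX
XX________
X_X_______
_XX_______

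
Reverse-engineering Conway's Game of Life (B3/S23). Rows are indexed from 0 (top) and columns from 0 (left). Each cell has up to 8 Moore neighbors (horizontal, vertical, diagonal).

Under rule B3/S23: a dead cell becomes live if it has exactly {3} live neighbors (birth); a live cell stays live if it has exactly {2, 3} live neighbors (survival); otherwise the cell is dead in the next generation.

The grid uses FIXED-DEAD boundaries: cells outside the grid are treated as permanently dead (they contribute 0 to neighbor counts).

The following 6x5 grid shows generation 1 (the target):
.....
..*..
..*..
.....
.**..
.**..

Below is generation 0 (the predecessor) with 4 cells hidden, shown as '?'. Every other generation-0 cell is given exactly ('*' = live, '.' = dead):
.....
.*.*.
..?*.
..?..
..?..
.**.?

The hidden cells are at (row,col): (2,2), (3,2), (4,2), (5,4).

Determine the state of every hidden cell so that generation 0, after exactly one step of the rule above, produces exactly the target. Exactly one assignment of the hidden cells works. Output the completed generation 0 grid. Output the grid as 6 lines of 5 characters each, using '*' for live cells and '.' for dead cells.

Answer: .....
.*.*.
...*.
.....
..*..
.**..

Derivation:
Hidden generation-0 cells (in order): (2,2), (3,2), (4,2), (5,4).
A hidden cell only influences target cells in its own 3x3 neighborhood. Try each of the 2^4 = 16 assignments, step the completed generation 0 forward once under B3/S23, and compare with the target:
  (2,2)=. (3,2)=. (4,2)=. (5,4)=. -> step gives (4,1)='.' but target has '*' -> reject
  (2,2)=. (3,2)=. (4,2)=. (5,4)=* -> step gives (4,1)='.' but target has '*' -> reject
  (2,2)=. (3,2)=. (4,2)=* (5,4)=. -> step reproduces the target at every cell -> ACCEPT
  (2,2)=. (3,2)=. (4,2)=* (5,4)=* -> step gives (4,3)='*' but target has '.' -> reject
  (2,2)=. (3,2)=* (4,2)=. (5,4)=. -> step gives (2,2)='.' but target has '*' -> reject
  (2,2)=. (3,2)=* (4,2)=. (5,4)=* -> step gives (2,2)='.' but target has '*' -> reject
  (2,2)=. (3,2)=* (4,2)=* (5,4)=. -> step gives (2,2)='.' but target has '*' -> reject
  (2,2)=. (3,2)=* (4,2)=* (5,4)=* -> step gives (2,2)='.' but target has '*' -> reject
  (2,2)=* (3,2)=. (4,2)=. (5,4)=. -> step gives (1,2)='.' but target has '*' -> reject
  (2,2)=* (3,2)=. (4,2)=. (5,4)=* -> step gives (1,2)='.' but target has '*' -> reject
  (2,2)=* (3,2)=. (4,2)=* (5,4)=. -> step gives (1,2)='.' but target has '*' -> reject
  (2,2)=* (3,2)=. (4,2)=* (5,4)=* -> step gives (1,2)='.' but target has '*' -> reject
  (2,2)=* (3,2)=* (4,2)=. (5,4)=. -> step gives (1,2)='.' but target has '*' -> reject
  (2,2)=* (3,2)=* (4,2)=. (5,4)=* -> step gives (1,2)='.' but target has '*' -> reject
  (2,2)=* (3,2)=* (4,2)=* (5,4)=. -> step gives (1,2)='.' but target has '*' -> reject
  (2,2)=* (3,2)=* (4,2)=* (5,4)=* -> step gives (1,2)='.' but target has '*' -> reject
Unique solution: (2,2)=dead, (3,2)=dead, (4,2)=live, (5,4)=dead.
Check: live-neighbor counts of every cell in the completed generation 0:
11211
10312
11312
01221
13220
12220
Applying B3/S23 to generation 0 with these counts gives:
.....
..*..
..*..
.....
.**..
.**..
which matches the target exactly.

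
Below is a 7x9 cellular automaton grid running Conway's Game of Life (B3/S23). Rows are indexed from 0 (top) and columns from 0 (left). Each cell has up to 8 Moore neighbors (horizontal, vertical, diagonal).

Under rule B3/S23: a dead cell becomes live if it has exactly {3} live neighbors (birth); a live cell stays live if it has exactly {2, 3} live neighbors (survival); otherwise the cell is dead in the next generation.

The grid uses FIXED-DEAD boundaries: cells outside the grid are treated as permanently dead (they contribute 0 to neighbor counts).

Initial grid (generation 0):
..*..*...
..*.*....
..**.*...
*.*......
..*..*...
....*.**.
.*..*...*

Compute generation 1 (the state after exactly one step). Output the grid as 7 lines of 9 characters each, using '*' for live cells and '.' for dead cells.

Simulating step by step:
Generation 0 (given above): 17 live cells
Generation 1: 19 live cells
(generation 1 grid is the final answer)

Answer: ...*.....
.**.**...
..*.*....
..*.*....
.*.*.**..
...**.**.
.....*.*.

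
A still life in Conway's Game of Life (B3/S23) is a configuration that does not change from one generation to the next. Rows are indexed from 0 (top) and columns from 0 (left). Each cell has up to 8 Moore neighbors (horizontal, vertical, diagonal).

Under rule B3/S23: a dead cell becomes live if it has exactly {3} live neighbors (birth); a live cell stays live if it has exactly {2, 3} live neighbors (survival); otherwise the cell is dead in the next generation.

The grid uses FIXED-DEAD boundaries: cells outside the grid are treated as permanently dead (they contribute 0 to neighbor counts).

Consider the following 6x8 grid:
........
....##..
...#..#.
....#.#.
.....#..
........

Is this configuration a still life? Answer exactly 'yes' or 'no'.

Answer: yes

Derivation:
Compute generation 1 and compare to generation 0 (given above):
Generation 1:
........
....##..
...#..#.
....#.#.
.....#..
........
The grids are IDENTICAL -> still life.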